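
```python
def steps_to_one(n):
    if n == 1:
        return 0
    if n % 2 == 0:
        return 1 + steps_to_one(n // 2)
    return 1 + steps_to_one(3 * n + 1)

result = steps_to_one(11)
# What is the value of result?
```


steps_to_one(11)
11 is odd -> 3*11+1 = 34 -> steps_to_one(34)
34 is even -> steps_to_one(17)
17 is odd -> 3*17+1 = 52 -> steps_to_one(52)
52 is even -> steps_to_one(26)
26 is even -> steps_to_one(13)
13 is odd -> 3*13+1 = 40 -> steps_to_one(40)
40 is even -> steps_to_one(20)
20 is even -> steps_to_one(10)
10 is even -> steps_to_one(5)
5 is odd -> 3*5+1 = 16 -> steps_to_one(16)
16 is even -> steps_to_one(8)
8 is even -> steps_to_one(4)
4 is even -> steps_to_one(2)
2 is even -> steps_to_one(1)
Reached 1 after 14 steps
= 14


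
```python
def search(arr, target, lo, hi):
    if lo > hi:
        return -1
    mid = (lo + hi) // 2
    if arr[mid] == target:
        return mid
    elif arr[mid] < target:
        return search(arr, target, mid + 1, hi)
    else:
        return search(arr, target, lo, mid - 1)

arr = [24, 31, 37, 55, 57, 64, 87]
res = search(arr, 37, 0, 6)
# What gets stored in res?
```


search(arr, 37, 0, 6)
lo=0, hi=6, mid=3, arr[mid]=55
55 > 37, search left half
lo=0, hi=2, mid=1, arr[mid]=31
31 < 37, search right half
lo=2, hi=2, mid=2, arr[mid]=37
arr[2] == 37, found at index 2
= 2


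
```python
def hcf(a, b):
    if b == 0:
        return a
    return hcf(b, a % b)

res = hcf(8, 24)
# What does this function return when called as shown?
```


hcf(8, 24)
= hcf(24, 8 % 24) = hcf(24, 8)
= hcf(8, 24 % 8) = hcf(8, 0)
b == 0, return a = 8


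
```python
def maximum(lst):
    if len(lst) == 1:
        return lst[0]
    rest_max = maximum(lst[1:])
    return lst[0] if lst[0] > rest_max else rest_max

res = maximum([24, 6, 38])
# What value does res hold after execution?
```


maximum([24, 6, 38])
= compare 24 with maximum([6, 38])
= compare 6 with maximum([38])
Base: maximum([38]) = 38
compare 6 with 38: max = 38
compare 24 with 38: max = 38
= 38


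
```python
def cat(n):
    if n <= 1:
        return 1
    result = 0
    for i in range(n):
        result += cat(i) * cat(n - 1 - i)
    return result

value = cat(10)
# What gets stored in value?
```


cat(10)
= sum of cat(i) * cat(10-1-i) for i in 0..9
First compute sub-values bottom-up:
  cat(0) = 1, cat(1) = 1
  cat(2) = 1*1 + 1*1 = 2
  cat(3) = 1*2 + 1*1 + 2*1 = 5
  cat(4) = 1*5 + 1*2 + 2*1 + 5*1 = 14
  cat(5) = 1*14 + 1*5 + 2*2 + 5*1 + 14*1 = 42
  cat(6) = 1*42 + 1*14 + 2*5 + 5*2 + 14*1 + 42*1 = 132
  cat(7) = 1*132 + 1*42 + 2*14 + 5*5 + 14*2 + 42*1 + 132*1 = 429
  cat(8) = 1*429 + 1*132 + 2*42 + 5*14 + 14*5 + 42*2 + 132*1 + 429*1 = 1430
  cat(9) = 1*1430 + 1*429 + 2*132 + 5*42 + 14*14 + 42*5 + 132*2 + 429*1 + 1430*1 = 4862
Now cat(10):
  cat(0)*cat(9) = 1*4862 = 4862
  cat(1)*cat(8) = 1*1430 = 1430
  cat(2)*cat(7) = 2*429 = 858
  cat(3)*cat(6) = 5*132 = 660
  cat(4)*cat(5) = 14*42 = 588
  cat(5)*cat(4) = 42*14 = 588
  cat(6)*cat(3) = 132*5 = 660
  cat(7)*cat(2) = 429*2 = 858
  cat(8)*cat(1) = 1430*1 = 1430
  cat(9)*cat(0) = 4862*1 = 4862
= 4862 + 1430 + 858 + 660 + 588 + 588 + 660 + 858 + 1430 + 4862
= 16796


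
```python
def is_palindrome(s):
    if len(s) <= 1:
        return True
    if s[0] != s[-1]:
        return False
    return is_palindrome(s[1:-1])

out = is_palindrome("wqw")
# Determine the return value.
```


is_palindrome("wqw")
"wqw": s[0]='w' == s[-1]='w' -> is_palindrome("q")
"q": len <= 1 -> True
= True


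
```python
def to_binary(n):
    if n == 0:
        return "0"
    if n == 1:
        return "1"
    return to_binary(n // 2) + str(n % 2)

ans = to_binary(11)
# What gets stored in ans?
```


to_binary(11)
= to_binary(5) + "1"
= to_binary(2) + "1" + "1"
= to_binary(1) + "0" + "1" + "1"
= "1" + "0" + "1" + "1"
= "1011"


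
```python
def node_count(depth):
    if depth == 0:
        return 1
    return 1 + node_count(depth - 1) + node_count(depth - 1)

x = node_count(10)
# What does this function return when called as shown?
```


node_count(10)
= 1 + node_count(9) + node_count(9)
= 1 + 2 * node_count(9)
node_count(k) = 2^(k+1) - 1
node_count(0) = 1
node_count(1) = 3
node_count(2) = 7
node_count(3) = 15
node_count(4) = 31
node_count(10) = 2^11 - 1 = 2047


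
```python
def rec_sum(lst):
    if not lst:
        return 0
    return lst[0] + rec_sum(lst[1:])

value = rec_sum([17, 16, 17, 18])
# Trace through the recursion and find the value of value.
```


rec_sum([17, 16, 17, 18])
= 17 + rec_sum([16, 17, 18])
= 17 + 16 + rec_sum([17, 18])
= 17 + 16 + 17 + rec_sum([18])
= 17 + 16 + 17 + 18 + rec_sum([])
= 17 + 16 + 17 + 18 + 0
= 68


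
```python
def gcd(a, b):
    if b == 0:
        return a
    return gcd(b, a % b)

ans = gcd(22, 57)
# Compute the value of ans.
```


gcd(22, 57)
= gcd(57, 22 % 57) = gcd(57, 22)
= gcd(22, 57 % 22) = gcd(22, 13)
= gcd(13, 22 % 13) = gcd(13, 9)
= gcd(9, 13 % 9) = gcd(9, 4)
= gcd(4, 9 % 4) = gcd(4, 1)
= gcd(1, 4 % 1) = gcd(1, 0)
b == 0, return a = 1


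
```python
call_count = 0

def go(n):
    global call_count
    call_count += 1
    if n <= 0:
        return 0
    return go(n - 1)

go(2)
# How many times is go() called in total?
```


go(2) calls go(1) calls ... calls go(0)
Total calls: 2 + 1 (for base case) = 3


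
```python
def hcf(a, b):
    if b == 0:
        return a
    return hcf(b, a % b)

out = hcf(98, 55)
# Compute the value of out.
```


hcf(98, 55)
= hcf(55, 98 % 55) = hcf(55, 43)
= hcf(43, 55 % 43) = hcf(43, 12)
= hcf(12, 43 % 12) = hcf(12, 7)
= hcf(7, 12 % 7) = hcf(7, 5)
= hcf(5, 7 % 5) = hcf(5, 2)
= hcf(2, 5 % 2) = hcf(2, 1)
= hcf(1, 2 % 1) = hcf(1, 0)
b == 0, return a = 1


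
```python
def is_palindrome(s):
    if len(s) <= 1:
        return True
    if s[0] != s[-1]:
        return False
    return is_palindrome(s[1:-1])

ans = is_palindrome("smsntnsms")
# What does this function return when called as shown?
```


is_palindrome("smsntnsms")
"smsntnsms": s[0]='s' == s[-1]='s' -> is_palindrome("msntnsm")
"msntnsm": s[0]='m' == s[-1]='m' -> is_palindrome("sntns")
"sntns": s[0]='s' == s[-1]='s' -> is_palindrome("ntn")
"ntn": s[0]='n' == s[-1]='n' -> is_palindrome("t")
"t": len <= 1 -> True
= True


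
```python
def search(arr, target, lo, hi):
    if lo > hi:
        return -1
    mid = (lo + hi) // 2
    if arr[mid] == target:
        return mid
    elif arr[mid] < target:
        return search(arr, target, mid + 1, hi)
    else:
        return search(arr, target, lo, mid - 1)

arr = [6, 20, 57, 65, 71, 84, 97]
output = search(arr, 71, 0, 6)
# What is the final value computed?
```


search(arr, 71, 0, 6)
lo=0, hi=6, mid=3, arr[mid]=65
65 < 71, search right half
lo=4, hi=6, mid=5, arr[mid]=84
84 > 71, search left half
lo=4, hi=4, mid=4, arr[mid]=71
arr[4] == 71, found at index 4
= 4


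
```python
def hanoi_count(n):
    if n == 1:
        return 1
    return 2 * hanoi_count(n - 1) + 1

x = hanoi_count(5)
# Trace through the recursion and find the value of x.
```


hanoi_count(5)
= 2 * hanoi_count(4) + 1
= 2 * (2 * hanoi_count(3) + 1) + 1
= 2 * (2 * (2 * hanoi_count(2) + 1) + 1) + 1
= 2 * (2 * (2 * (2 * hanoi_count(1) + 1) + 1) + 1) + 1
Now compute bottom-up:
hanoi_count(1) = 1
hanoi_count(2) = 2 * 1 + 1 = 3
hanoi_count(3) = 2 * 3 + 1 = 7
hanoi_count(4) = 2 * 7 + 1 = 15
hanoi_count(5) = 2 * 15 + 1 = 31
= 31


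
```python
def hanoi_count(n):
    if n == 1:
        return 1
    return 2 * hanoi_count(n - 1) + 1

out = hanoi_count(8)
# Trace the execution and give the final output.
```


hanoi_count(8)
= 2 * hanoi_count(7) + 1
= 2 * (2 * hanoi_count(6) + 1) + 1
= 2 * (2 * (2 * hanoi_count(5) + 1) + 1) + 1
= 2 * (2 * (2 * (2 * hanoi_count(4) + 1) + 1) + 1) + 1
= 2 * (2 * (2 * (2 * (2 * hanoi_count(3) + 1) + 1) + 1) + 1) + 1
= 2 * (2 * (2 * (2 * (2 * (2 * hanoi_count(2) + 1) + 1) + 1) + 1) + 1) + 1
= 2 * (2 * (2 * (2 * (2 * (2 * (2 * hanoi_count(1) + 1) + 1) + 1) + 1) + 1) + 1) + 1
Now compute bottom-up:
hanoi_count(1) = 1
hanoi_count(2) = 2 * 1 + 1 = 3
hanoi_count(3) = 2 * 3 + 1 = 7
hanoi_count(4) = 2 * 7 + 1 = 15
hanoi_count(5) = 2 * 15 + 1 = 31
hanoi_count(6) = 2 * 31 + 1 = 63
hanoi_count(7) = 2 * 63 + 1 = 127
hanoi_count(8) = 2 * 127 + 1 = 255
= 255


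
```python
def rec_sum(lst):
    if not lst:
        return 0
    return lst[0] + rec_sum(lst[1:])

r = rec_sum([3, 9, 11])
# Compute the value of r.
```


rec_sum([3, 9, 11])
= 3 + rec_sum([9, 11])
= 3 + 9 + rec_sum([11])
= 3 + 9 + 11 + rec_sum([])
= 3 + 9 + 11 + 0
= 23


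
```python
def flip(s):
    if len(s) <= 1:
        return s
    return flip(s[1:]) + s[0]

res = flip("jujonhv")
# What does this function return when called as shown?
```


flip("jujonhv")
= flip("ujonhv") + "j"
= flip("jonhv") + "u" + "j"
= flip("onhv") + "j" + "u" + "j"
= flip("nhv") + "o" + "j" + "u" + "j"
= flip("hv") + "n" + "o" + "j" + "u" + "j"
= flip("v") + "h" + "n" + "o" + "j" + "u" + "j"
= "v" + "h" + "n" + "o" + "j" + "u" + "j"
= "vhnojuj"


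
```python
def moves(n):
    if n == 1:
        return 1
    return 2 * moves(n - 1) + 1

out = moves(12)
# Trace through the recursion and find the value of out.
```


moves(12)
= 2 * moves(11) + 1
= 2 * (2 * moves(10) + 1) + 1
= 2 * (2 * (2 * moves(9) + 1) + 1) + 1
= 2 * (2 * (2 * (2 * moves(8) + 1) + 1) + 1) + 1
= 2 * (2 * (2 * (2 * (2 * moves(7) + 1) + 1) + 1) + 1) + 1
= 2 * (2 * (2 * (2 * (2 * (2 * moves(6) + 1) + 1) + 1) + 1) + 1) + 1
= 2 * (2 * (2 * (2 * (2 * (2 * (2 * moves(5) + 1) + 1) + 1) + 1) + 1) + 1) + 1
= 2 * (2 * (2 * (2 * (2 * (2 * (2 * (2 * moves(4) + 1) + 1) + 1) + 1) + 1) + 1) + 1) + 1
= 2 * (2 * (2 * (2 * (2 * (2 * (2 * (2 * (2 * moves(3) + 1) + 1) + 1) + 1) + 1) + 1) + 1) + 1) + 1
= 2 * (2 * (2 * (2 * (2 * (2 * (2 * (2 * (2 * (2 * moves(2) + 1) + 1) + 1) + 1) + 1) + 1) + 1) + 1) + 1) + 1
= 2 * (2 * (2 * (2 * (2 * (2 * (2 * (2 * (2 * (2 * (2 * moves(1) + 1) + 1) + 1) + 1) + 1) + 1) + 1) + 1) + 1) + 1) + 1
Now compute bottom-up:
moves(1) = 1
moves(2) = 2 * 1 + 1 = 3
moves(3) = 2 * 3 + 1 = 7
moves(4) = 2 * 7 + 1 = 15
moves(5) = 2 * 15 + 1 = 31
moves(6) = 2 * 31 + 1 = 63
moves(7) = 2 * 63 + 1 = 127
moves(8) = 2 * 127 + 1 = 255
moves(9) = 2 * 255 + 1 = 511
moves(10) = 2 * 511 + 1 = 1023
moves(11) = 2 * 1023 + 1 = 2047
moves(12) = 2 * 2047 + 1 = 4095
= 4095


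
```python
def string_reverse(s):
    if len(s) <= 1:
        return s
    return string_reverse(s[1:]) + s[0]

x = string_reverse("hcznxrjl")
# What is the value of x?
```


string_reverse("hcznxrjl")
= string_reverse("cznxrjl") + "h"
= string_reverse("znxrjl") + "c" + "h"
= string_reverse("nxrjl") + "z" + "c" + "h"
= string_reverse("xrjl") + "n" + "z" + "c" + "h"
= string_reverse("rjl") + "x" + "n" + "z" + "c" + "h"
= string_reverse("jl") + "r" + "x" + "n" + "z" + "c" + "h"
= string_reverse("l") + "j" + "r" + "x" + "n" + "z" + "c" + "h"
= "l" + "j" + "r" + "x" + "n" + "z" + "c" + "h"
= "ljrxnzch"


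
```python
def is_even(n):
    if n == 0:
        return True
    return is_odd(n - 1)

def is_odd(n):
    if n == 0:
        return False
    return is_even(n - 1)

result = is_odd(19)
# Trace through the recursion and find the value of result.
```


is_odd(19)
= is_even(18)
= is_odd(17)
= is_even(16)
= is_odd(15)
= is_even(14)
= is_odd(13)
= is_even(12)
= is_odd(11)
= is_even(10)
= is_odd(9)
= is_even(8)
= is_odd(7)
= is_even(6)
= is_odd(5)
= is_even(4)
= is_odd(3)
= is_even(2)
= is_odd(1)
= is_even(0)
n == 0: return True
= True


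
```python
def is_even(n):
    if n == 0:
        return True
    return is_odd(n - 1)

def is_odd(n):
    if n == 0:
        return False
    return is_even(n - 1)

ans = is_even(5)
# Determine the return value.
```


is_even(5)
= is_odd(4)
= is_even(3)
= is_odd(2)
= is_even(1)
= is_odd(0)
n == 0: return False
= False


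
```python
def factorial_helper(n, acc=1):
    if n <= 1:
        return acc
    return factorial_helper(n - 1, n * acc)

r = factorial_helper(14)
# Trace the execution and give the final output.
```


factorial_helper(14, 1)
= factorial_helper(13, 14 * 1) = factorial_helper(13, 14)
= factorial_helper(12, 13 * 14) = factorial_helper(12, 182)
= factorial_helper(11, 12 * 182) = factorial_helper(11, 2184)
= factorial_helper(10, 11 * 2184) = factorial_helper(10, 24024)
= factorial_helper(9, 10 * 24024) = factorial_helper(9, 240240)
= factorial_helper(8, 9 * 240240) = factorial_helper(8, 2162160)
= factorial_helper(7, 8 * 2162160) = factorial_helper(7, 17297280)
= factorial_helper(6, 7 * 17297280) = factorial_helper(6, 121080960)
= factorial_helper(5, 6 * 121080960) = factorial_helper(5, 726485760)
= factorial_helper(4, 5 * 726485760) = factorial_helper(4, 3632428800)
= factorial_helper(3, 4 * 3632428800) = factorial_helper(3, 14529715200)
= factorial_helper(2, 3 * 14529715200) = factorial_helper(2, 43589145600)
= factorial_helper(1, 2 * 43589145600) = factorial_helper(1, 87178291200)
n <= 1, return acc = 87178291200


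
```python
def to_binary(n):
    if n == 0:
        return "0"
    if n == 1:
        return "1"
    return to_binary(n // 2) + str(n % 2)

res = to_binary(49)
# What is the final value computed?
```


to_binary(49)
= to_binary(24) + "1"
= to_binary(12) + "0" + "1"
= to_binary(6) + "0" + "0" + "1"
= to_binary(3) + "0" + "0" + "0" + "1"
= to_binary(1) + "1" + "0" + "0" + "0" + "1"
= "1" + "1" + "0" + "0" + "0" + "1"
= "110001"


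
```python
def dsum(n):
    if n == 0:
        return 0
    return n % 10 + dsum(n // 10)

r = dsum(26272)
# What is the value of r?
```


dsum(26272)
= 2 + dsum(2627)
= 2 + 7 + dsum(262)
= 2 + 7 + 2 + dsum(26)
= 2 + 7 + 2 + 6 + dsum(2)
= 2 + 7 + 2 + 6 + 2 + dsum(0)
= 2 + 7 + 2 + 6 + 2 + 0
= 19


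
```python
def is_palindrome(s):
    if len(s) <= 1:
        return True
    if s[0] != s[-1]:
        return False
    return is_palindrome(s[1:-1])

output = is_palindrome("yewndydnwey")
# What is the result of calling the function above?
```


is_palindrome("yewndydnwey")
"yewndydnwey": s[0]='y' == s[-1]='y' -> is_palindrome("ewndydnwe")
"ewndydnwe": s[0]='e' == s[-1]='e' -> is_palindrome("wndydnw")
"wndydnw": s[0]='w' == s[-1]='w' -> is_palindrome("ndydn")
"ndydn": s[0]='n' == s[-1]='n' -> is_palindrome("dyd")
"dyd": s[0]='d' == s[-1]='d' -> is_palindrome("y")
"y": len <= 1 -> True
= True


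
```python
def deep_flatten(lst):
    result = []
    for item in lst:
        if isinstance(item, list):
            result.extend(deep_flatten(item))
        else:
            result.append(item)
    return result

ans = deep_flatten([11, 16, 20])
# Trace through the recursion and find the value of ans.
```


deep_flatten([11, 16, 20])
Processing each element:
  11 is not a list -> append 11
  16 is not a list -> append 16
  20 is not a list -> append 20
= [11, 16, 20]


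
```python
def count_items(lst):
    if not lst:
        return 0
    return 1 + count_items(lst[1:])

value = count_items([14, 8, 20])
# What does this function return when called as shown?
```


count_items([14, 8, 20])
= 1 + count_items([8, 20])
= 1 + 1 + count_items([20])
= 1 + 1 + 1 + count_items([])
= 1 + 1 + 1 + 0
= 3


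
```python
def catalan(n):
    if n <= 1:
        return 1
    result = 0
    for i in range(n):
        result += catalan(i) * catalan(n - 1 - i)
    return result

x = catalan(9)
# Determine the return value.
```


catalan(9)
= sum of catalan(i) * catalan(9-1-i) for i in 0..8
First compute sub-values bottom-up:
  catalan(0) = 1, catalan(1) = 1
  catalan(2) = 1*1 + 1*1 = 2
  catalan(3) = 1*2 + 1*1 + 2*1 = 5
  catalan(4) = 1*5 + 1*2 + 2*1 + 5*1 = 14
  catalan(5) = 1*14 + 1*5 + 2*2 + 5*1 + 14*1 = 42
  catalan(6) = 1*42 + 1*14 + 2*5 + 5*2 + 14*1 + 42*1 = 132
  catalan(7) = 1*132 + 1*42 + 2*14 + 5*5 + 14*2 + 42*1 + 132*1 = 429
  catalan(8) = 1*429 + 1*132 + 2*42 + 5*14 + 14*5 + 42*2 + 132*1 + 429*1 = 1430
Now catalan(9):
  catalan(0)*catalan(8) = 1*1430 = 1430
  catalan(1)*catalan(7) = 1*429 = 429
  catalan(2)*catalan(6) = 2*132 = 264
  catalan(3)*catalan(5) = 5*42 = 210
  catalan(4)*catalan(4) = 14*14 = 196
  catalan(5)*catalan(3) = 42*5 = 210
  catalan(6)*catalan(2) = 132*2 = 264
  catalan(7)*catalan(1) = 429*1 = 429
  catalan(8)*catalan(0) = 1430*1 = 1430
= 1430 + 429 + 264 + 210 + 196 + 210 + 264 + 429 + 1430
= 4862


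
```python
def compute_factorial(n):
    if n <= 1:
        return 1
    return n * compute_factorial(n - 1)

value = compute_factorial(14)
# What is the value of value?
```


compute_factorial(14)
= 14 * compute_factorial(13)
= 14 * 13 * compute_factorial(12)
= 14 * 13 * 12 * compute_factorial(11)
= 14 * 13 * 12 * 11 * compute_factorial(10)
= 14 * 13 * 12 * 11 * 10 * compute_factorial(9)
= 14 * 13 * 12 * 11 * 10 * 9 * compute_factorial(8)
= 14 * 13 * 12 * 11 * 10 * 9 * 8 * compute_factorial(7)
= 14 * 13 * 12 * 11 * 10 * 9 * 8 * 7 * compute_factorial(6)
= 14 * 13 * 12 * 11 * 10 * 9 * 8 * 7 * 6 * compute_factorial(5)
= 14 * 13 * 12 * 11 * 10 * 9 * 8 * 7 * 6 * 5 * compute_factorial(4)
= 14 * 13 * 12 * 11 * 10 * 9 * 8 * 7 * 6 * 5 * 4 * compute_factorial(3)
= 14 * 13 * 12 * 11 * 10 * 9 * 8 * 7 * 6 * 5 * 4 * 3 * compute_factorial(2)
= 14 * 13 * 12 * 11 * 10 * 9 * 8 * 7 * 6 * 5 * 4 * 3 * 2 * compute_factorial(1)
= 14 * 13 * 12 * 11 * 10 * 9 * 8 * 7 * 6 * 5 * 4 * 3 * 2 * 1
= 87178291200


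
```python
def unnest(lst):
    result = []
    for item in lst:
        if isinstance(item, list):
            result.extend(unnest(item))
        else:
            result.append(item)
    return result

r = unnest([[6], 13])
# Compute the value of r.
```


unnest([[6], 13])
Processing each element:
  [6] is a list -> unnest recursively -> [6]
  13 is not a list -> append 13
= [6, 13]


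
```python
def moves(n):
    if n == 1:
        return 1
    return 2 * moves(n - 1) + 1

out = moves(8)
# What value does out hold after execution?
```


moves(8)
= 2 * moves(7) + 1
= 2 * (2 * moves(6) + 1) + 1
= 2 * (2 * (2 * moves(5) + 1) + 1) + 1
= 2 * (2 * (2 * (2 * moves(4) + 1) + 1) + 1) + 1
= 2 * (2 * (2 * (2 * (2 * moves(3) + 1) + 1) + 1) + 1) + 1
= 2 * (2 * (2 * (2 * (2 * (2 * moves(2) + 1) + 1) + 1) + 1) + 1) + 1
= 2 * (2 * (2 * (2 * (2 * (2 * (2 * moves(1) + 1) + 1) + 1) + 1) + 1) + 1) + 1
Now compute bottom-up:
moves(1) = 1
moves(2) = 2 * 1 + 1 = 3
moves(3) = 2 * 3 + 1 = 7
moves(4) = 2 * 7 + 1 = 15
moves(5) = 2 * 15 + 1 = 31
moves(6) = 2 * 31 + 1 = 63
moves(7) = 2 * 63 + 1 = 127
moves(8) = 2 * 127 + 1 = 255
= 255


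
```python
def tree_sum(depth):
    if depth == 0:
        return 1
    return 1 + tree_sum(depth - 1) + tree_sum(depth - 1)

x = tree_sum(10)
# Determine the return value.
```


tree_sum(10)
= 1 + tree_sum(9) + tree_sum(9)
= 1 + 2 * tree_sum(9)
tree_sum(k) = 2^(k+1) - 1
tree_sum(0) = 1
tree_sum(1) = 3
tree_sum(2) = 7
tree_sum(3) = 15
tree_sum(4) = 31
tree_sum(10) = 2^11 - 1 = 2047


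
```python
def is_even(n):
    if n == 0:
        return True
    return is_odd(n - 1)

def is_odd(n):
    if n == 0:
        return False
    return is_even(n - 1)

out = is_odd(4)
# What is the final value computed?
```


is_odd(4)
= is_even(3)
= is_odd(2)
= is_even(1)
= is_odd(0)
n == 0: return False
= False


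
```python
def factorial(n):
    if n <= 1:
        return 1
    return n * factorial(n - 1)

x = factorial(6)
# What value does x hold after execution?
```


factorial(6)
= 6 * factorial(5)
= 6 * 5 * factorial(4)
= 6 * 5 * 4 * factorial(3)
= 6 * 5 * 4 * 3 * factorial(2)
= 6 * 5 * 4 * 3 * 2 * factorial(1)
= 6 * 5 * 4 * 3 * 2 * 1
= 720


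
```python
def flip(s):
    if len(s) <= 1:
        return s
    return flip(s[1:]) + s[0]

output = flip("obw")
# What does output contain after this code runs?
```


flip("obw")
= flip("bw") + "o"
= flip("w") + "b" + "o"
= "w" + "b" + "o"
= "wbo"


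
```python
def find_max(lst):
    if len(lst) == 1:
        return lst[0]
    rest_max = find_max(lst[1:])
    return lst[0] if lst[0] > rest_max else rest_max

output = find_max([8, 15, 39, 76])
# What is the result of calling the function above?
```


find_max([8, 15, 39, 76])
= compare 8 with find_max([15, 39, 76])
= compare 15 with find_max([39, 76])
= compare 39 with find_max([76])
Base: find_max([76]) = 76
compare 39 with 76: max = 76
compare 15 with 76: max = 76
compare 8 with 76: max = 76
= 76


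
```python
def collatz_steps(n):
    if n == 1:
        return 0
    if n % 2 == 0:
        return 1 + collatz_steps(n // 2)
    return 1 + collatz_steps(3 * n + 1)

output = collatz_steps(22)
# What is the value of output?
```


collatz_steps(22)
22 is even -> collatz_steps(11)
11 is odd -> 3*11+1 = 34 -> collatz_steps(34)
34 is even -> collatz_steps(17)
17 is odd -> 3*17+1 = 52 -> collatz_steps(52)
52 is even -> collatz_steps(26)
26 is even -> collatz_steps(13)
13 is odd -> 3*13+1 = 40 -> collatz_steps(40)
40 is even -> collatz_steps(20)
20 is even -> collatz_steps(10)
10 is even -> collatz_steps(5)
5 is odd -> 3*5+1 = 16 -> collatz_steps(16)
16 is even -> collatz_steps(8)
8 is even -> collatz_steps(4)
4 is even -> collatz_steps(2)
2 is even -> collatz_steps(1)
Reached 1 after 15 steps
= 15


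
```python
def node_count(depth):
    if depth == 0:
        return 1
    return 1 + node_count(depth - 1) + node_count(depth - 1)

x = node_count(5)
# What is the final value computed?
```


node_count(5)
= 1 + node_count(4) + node_count(4)
= 1 + 2 * node_count(4)
node_count(k) = 2^(k+1) - 1
node_count(0) = 1
node_count(1) = 3
node_count(2) = 7
node_count(3) = 15
node_count(4) = 31
node_count(5) = 2^6 - 1 = 63


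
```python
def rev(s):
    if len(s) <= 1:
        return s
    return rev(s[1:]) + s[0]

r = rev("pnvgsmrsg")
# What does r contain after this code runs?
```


rev("pnvgsmrsg")
= rev("nvgsmrsg") + "p"
= rev("vgsmrsg") + "n" + "p"
= rev("gsmrsg") + "v" + "n" + "p"
= rev("smrsg") + "g" + "v" + "n" + "p"
= rev("mrsg") + "s" + "g" + "v" + "n" + "p"
= rev("rsg") + "m" + "s" + "g" + "v" + "n" + "p"
= rev("sg") + "r" + "m" + "s" + "g" + "v" + "n" + "p"
= rev("g") + "s" + "r" + "m" + "s" + "g" + "v" + "n" + "p"
= "g" + "s" + "r" + "m" + "s" + "g" + "v" + "n" + "p"
= "gsrmsgvnp"


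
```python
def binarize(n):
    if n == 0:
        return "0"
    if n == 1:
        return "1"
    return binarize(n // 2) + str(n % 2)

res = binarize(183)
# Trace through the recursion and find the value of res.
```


binarize(183)
= binarize(91) + "1"
= binarize(45) + "1" + "1"
= binarize(22) + "1" + "1" + "1"
= binarize(11) + "0" + "1" + "1" + "1"
= binarize(5) + "1" + "0" + "1" + "1" + "1"
= binarize(2) + "1" + "1" + "0" + "1" + "1" + "1"
= binarize(1) + "0" + "1" + "1" + "0" + "1" + "1" + "1"
= "1" + "0" + "1" + "1" + "0" + "1" + "1" + "1"
= "10110111"


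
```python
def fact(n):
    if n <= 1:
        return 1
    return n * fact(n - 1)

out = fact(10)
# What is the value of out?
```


fact(10)
= 10 * fact(9)
= 10 * 9 * fact(8)
= 10 * 9 * 8 * fact(7)
= 10 * 9 * 8 * 7 * fact(6)
= 10 * 9 * 8 * 7 * 6 * fact(5)
= 10 * 9 * 8 * 7 * 6 * 5 * fact(4)
= 10 * 9 * 8 * 7 * 6 * 5 * 4 * fact(3)
= 10 * 9 * 8 * 7 * 6 * 5 * 4 * 3 * fact(2)
= 10 * 9 * 8 * 7 * 6 * 5 * 4 * 3 * 2 * fact(1)
= 10 * 9 * 8 * 7 * 6 * 5 * 4 * 3 * 2 * 1
= 3628800


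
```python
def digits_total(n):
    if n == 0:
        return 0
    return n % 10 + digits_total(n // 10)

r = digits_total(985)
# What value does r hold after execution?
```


digits_total(985)
= 5 + digits_total(98)
= 5 + 8 + digits_total(9)
= 5 + 8 + 9 + digits_total(0)
= 5 + 8 + 9 + 0
= 22


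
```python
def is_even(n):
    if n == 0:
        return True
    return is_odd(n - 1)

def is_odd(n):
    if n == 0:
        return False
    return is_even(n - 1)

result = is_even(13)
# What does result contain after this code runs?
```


is_even(13)
= is_odd(12)
= is_even(11)
= is_odd(10)
= is_even(9)
= is_odd(8)
= is_even(7)
= is_odd(6)
= is_even(5)
= is_odd(4)
= is_even(3)
= is_odd(2)
= is_even(1)
= is_odd(0)
n == 0: return False
= False


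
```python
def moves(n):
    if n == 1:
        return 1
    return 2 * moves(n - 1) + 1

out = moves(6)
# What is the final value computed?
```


moves(6)
= 2 * moves(5) + 1
= 2 * (2 * moves(4) + 1) + 1
= 2 * (2 * (2 * moves(3) + 1) + 1) + 1
= 2 * (2 * (2 * (2 * moves(2) + 1) + 1) + 1) + 1
= 2 * (2 * (2 * (2 * (2 * moves(1) + 1) + 1) + 1) + 1) + 1
Now compute bottom-up:
moves(1) = 1
moves(2) = 2 * 1 + 1 = 3
moves(3) = 2 * 3 + 1 = 7
moves(4) = 2 * 7 + 1 = 15
moves(5) = 2 * 15 + 1 = 31
moves(6) = 2 * 31 + 1 = 63
= 63


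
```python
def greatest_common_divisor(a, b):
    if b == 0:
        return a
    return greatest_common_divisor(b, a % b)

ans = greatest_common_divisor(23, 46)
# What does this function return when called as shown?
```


greatest_common_divisor(23, 46)
= greatest_common_divisor(46, 23 % 46) = greatest_common_divisor(46, 23)
= greatest_common_divisor(23, 46 % 23) = greatest_common_divisor(23, 0)
b == 0, return a = 23


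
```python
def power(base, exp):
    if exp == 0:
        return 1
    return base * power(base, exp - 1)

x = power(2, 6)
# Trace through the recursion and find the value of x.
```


power(2, 6)
= 2 * power(2, 5)
= 2 * 2 * power(2, 4)
= 2 * 2 * 2 * power(2, 3)
= 2 * 2 * 2 * 2 * power(2, 2)
= 2 * 2 * 2 * 2 * 2 * power(2, 1)
= 2 * 2 * 2 * 2 * 2 * 2 * power(2, 0)
= 2 * 2 * 2 * 2 * 2 * 2 * 1
= 64


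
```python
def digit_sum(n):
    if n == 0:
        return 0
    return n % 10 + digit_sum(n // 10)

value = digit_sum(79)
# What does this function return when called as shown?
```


digit_sum(79)
= 9 + digit_sum(7)
= 9 + 7 + digit_sum(0)
= 9 + 7 + 0
= 16


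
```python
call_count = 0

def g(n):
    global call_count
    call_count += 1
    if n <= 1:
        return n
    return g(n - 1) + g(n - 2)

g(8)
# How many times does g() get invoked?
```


g(8) calls g(7) and g(6); each non-base call branches into two more.
Let C(k) = total number of calls made by g(k), including the call to g(k) itself.
Base cases: C(0) = 1, C(1) = 1
Recurrence: C(k) = 1 + C(k-1) + C(k-2)
  C(2) = 1 + C(1) + C(0) = 1 + 1 + 1 = 3
  C(3) = 1 + C(2) + C(1) = 1 + 3 + 1 = 5
  C(4) = 1 + C(3) + C(2) = 1 + 5 + 3 = 9
  C(5) = 1 + C(4) + C(3) = 1 + 9 + 5 = 15
  C(6) = 1 + C(5) + C(4) = 1 + 15 + 9 = 25
  C(7) = 1 + C(6) + C(5) = 1 + 25 + 15 = 41
  C(8) = 1 + C(7) + C(6) = 1 + 41 + 25 = 67
Total calls = C(8) = 67


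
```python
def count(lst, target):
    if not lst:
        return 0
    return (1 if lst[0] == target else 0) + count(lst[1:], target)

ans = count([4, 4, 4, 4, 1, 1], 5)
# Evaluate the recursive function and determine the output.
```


count([4, 4, 4, 4, 1, 1], 5)
lst[0]=4 != 5: 0 + count([4, 4, 4, 1, 1], 5)
lst[0]=4 != 5: 0 + count([4, 4, 1, 1], 5)
lst[0]=4 != 5: 0 + count([4, 1, 1], 5)
lst[0]=4 != 5: 0 + count([1, 1], 5)
lst[0]=1 != 5: 0 + count([1], 5)
lst[0]=1 != 5: 0 + count([], 5)
= 0


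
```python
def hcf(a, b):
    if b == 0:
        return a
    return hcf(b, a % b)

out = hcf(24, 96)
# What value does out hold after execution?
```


hcf(24, 96)
= hcf(96, 24 % 96) = hcf(96, 24)
= hcf(24, 96 % 24) = hcf(24, 0)
b == 0, return a = 24


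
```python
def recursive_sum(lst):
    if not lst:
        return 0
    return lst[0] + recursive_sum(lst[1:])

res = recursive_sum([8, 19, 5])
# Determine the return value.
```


recursive_sum([8, 19, 5])
= 8 + recursive_sum([19, 5])
= 8 + 19 + recursive_sum([5])
= 8 + 19 + 5 + recursive_sum([])
= 8 + 19 + 5 + 0
= 32


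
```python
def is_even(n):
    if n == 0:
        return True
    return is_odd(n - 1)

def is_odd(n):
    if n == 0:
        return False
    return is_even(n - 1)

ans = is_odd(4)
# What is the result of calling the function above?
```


is_odd(4)
= is_even(3)
= is_odd(2)
= is_even(1)
= is_odd(0)
n == 0: return False
= False


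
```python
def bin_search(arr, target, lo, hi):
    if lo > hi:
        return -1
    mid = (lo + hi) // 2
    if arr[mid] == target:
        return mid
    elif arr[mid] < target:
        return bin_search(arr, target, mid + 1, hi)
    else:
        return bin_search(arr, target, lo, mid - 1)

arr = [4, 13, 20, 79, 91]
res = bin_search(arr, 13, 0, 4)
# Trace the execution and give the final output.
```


bin_search(arr, 13, 0, 4)
lo=0, hi=4, mid=2, arr[mid]=20
20 > 13, search left half
lo=0, hi=1, mid=0, arr[mid]=4
4 < 13, search right half
lo=1, hi=1, mid=1, arr[mid]=13
arr[1] == 13, found at index 1
= 1


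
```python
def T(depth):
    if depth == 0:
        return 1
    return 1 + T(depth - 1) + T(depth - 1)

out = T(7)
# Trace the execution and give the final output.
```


T(7)
= 1 + T(6) + T(6)
= 1 + 2 * T(6)
T(k) = 2^(k+1) - 1
T(0) = 1
T(1) = 3
T(2) = 7
T(3) = 15
T(4) = 31
T(7) = 2^8 - 1 = 255


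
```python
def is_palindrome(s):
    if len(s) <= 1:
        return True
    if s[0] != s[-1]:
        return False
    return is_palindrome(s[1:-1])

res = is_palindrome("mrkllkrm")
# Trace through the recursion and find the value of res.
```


is_palindrome("mrkllkrm")
"mrkllkrm": s[0]='m' == s[-1]='m' -> is_palindrome("rkllkr")
"rkllkr": s[0]='r' == s[-1]='r' -> is_palindrome("kllk")
"kllk": s[0]='k' == s[-1]='k' -> is_palindrome("ll")
"ll": s[0]='l' == s[-1]='l' -> is_palindrome("")
"": len <= 1 -> True
= True


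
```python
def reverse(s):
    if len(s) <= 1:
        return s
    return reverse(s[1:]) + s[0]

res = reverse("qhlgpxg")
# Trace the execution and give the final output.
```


reverse("qhlgpxg")
= reverse("hlgpxg") + "q"
= reverse("lgpxg") + "h" + "q"
= reverse("gpxg") + "l" + "h" + "q"
= reverse("pxg") + "g" + "l" + "h" + "q"
= reverse("xg") + "p" + "g" + "l" + "h" + "q"
= reverse("g") + "x" + "p" + "g" + "l" + "h" + "q"
= "g" + "x" + "p" + "g" + "l" + "h" + "q"
= "gxpglhq"


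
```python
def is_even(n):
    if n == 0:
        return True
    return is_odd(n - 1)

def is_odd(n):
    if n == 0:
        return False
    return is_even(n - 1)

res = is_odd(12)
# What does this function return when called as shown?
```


is_odd(12)
= is_even(11)
= is_odd(10)
= is_even(9)
= is_odd(8)
= is_even(7)
= is_odd(6)
= is_even(5)
= is_odd(4)
= is_even(3)
= is_odd(2)
= is_even(1)
= is_odd(0)
n == 0: return False
= False


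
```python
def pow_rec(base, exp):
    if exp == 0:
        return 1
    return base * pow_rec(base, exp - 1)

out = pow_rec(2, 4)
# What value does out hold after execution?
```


pow_rec(2, 4)
= 2 * pow_rec(2, 3)
= 2 * 2 * pow_rec(2, 2)
= 2 * 2 * 2 * pow_rec(2, 1)
= 2 * 2 * 2 * 2 * pow_rec(2, 0)
= 2 * 2 * 2 * 2 * 1
= 16


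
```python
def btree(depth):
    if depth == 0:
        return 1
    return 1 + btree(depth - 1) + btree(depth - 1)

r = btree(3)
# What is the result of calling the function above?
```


btree(3)
= 1 + btree(2) + btree(2)
= 1 + 2 * btree(2)
btree(k) = 2^(k+1) - 1
btree(0) = 1
btree(1) = 3
btree(2) = 7
btree(3) = 15
btree(3) = 2^4 - 1 = 15


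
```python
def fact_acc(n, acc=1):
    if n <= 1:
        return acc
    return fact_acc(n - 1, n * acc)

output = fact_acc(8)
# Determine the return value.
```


fact_acc(8, 1)
= fact_acc(7, 8 * 1) = fact_acc(7, 8)
= fact_acc(6, 7 * 8) = fact_acc(6, 56)
= fact_acc(5, 6 * 56) = fact_acc(5, 336)
= fact_acc(4, 5 * 336) = fact_acc(4, 1680)
= fact_acc(3, 4 * 1680) = fact_acc(3, 6720)
= fact_acc(2, 3 * 6720) = fact_acc(2, 20160)
= fact_acc(1, 2 * 20160) = fact_acc(1, 40320)
n <= 1, return acc = 40320


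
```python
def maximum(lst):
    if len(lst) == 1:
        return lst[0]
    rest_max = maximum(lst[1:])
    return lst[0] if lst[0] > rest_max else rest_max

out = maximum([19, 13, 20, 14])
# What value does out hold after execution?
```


maximum([19, 13, 20, 14])
= compare 19 with maximum([13, 20, 14])
= compare 13 with maximum([20, 14])
= compare 20 with maximum([14])
Base: maximum([14]) = 14
compare 20 with 14: max = 20
compare 13 with 20: max = 20
compare 19 with 20: max = 20
= 20


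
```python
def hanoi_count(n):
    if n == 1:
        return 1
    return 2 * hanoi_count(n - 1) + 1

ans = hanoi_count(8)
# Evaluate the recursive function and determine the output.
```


hanoi_count(8)
= 2 * hanoi_count(7) + 1
= 2 * (2 * hanoi_count(6) + 1) + 1
= 2 * (2 * (2 * hanoi_count(5) + 1) + 1) + 1
= 2 * (2 * (2 * (2 * hanoi_count(4) + 1) + 1) + 1) + 1
= 2 * (2 * (2 * (2 * (2 * hanoi_count(3) + 1) + 1) + 1) + 1) + 1
= 2 * (2 * (2 * (2 * (2 * (2 * hanoi_count(2) + 1) + 1) + 1) + 1) + 1) + 1
= 2 * (2 * (2 * (2 * (2 * (2 * (2 * hanoi_count(1) + 1) + 1) + 1) + 1) + 1) + 1) + 1
Now compute bottom-up:
hanoi_count(1) = 1
hanoi_count(2) = 2 * 1 + 1 = 3
hanoi_count(3) = 2 * 3 + 1 = 7
hanoi_count(4) = 2 * 7 + 1 = 15
hanoi_count(5) = 2 * 15 + 1 = 31
hanoi_count(6) = 2 * 31 + 1 = 63
hanoi_count(7) = 2 * 63 + 1 = 127
hanoi_count(8) = 2 * 127 + 1 = 255
= 255


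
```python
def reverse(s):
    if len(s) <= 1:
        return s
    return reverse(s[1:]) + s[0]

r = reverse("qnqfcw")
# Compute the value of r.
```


reverse("qnqfcw")
= reverse("nqfcw") + "q"
= reverse("qfcw") + "n" + "q"
= reverse("fcw") + "q" + "n" + "q"
= reverse("cw") + "f" + "q" + "n" + "q"
= reverse("w") + "c" + "f" + "q" + "n" + "q"
= "w" + "c" + "f" + "q" + "n" + "q"
= "wcfqnq"


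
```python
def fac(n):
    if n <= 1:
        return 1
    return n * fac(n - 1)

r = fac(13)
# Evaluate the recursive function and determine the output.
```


fac(13)
= 13 * fac(12)
= 13 * 12 * fac(11)
= 13 * 12 * 11 * fac(10)
= 13 * 12 * 11 * 10 * fac(9)
= 13 * 12 * 11 * 10 * 9 * fac(8)
= 13 * 12 * 11 * 10 * 9 * 8 * fac(7)
= 13 * 12 * 11 * 10 * 9 * 8 * 7 * fac(6)
= 13 * 12 * 11 * 10 * 9 * 8 * 7 * 6 * fac(5)
= 13 * 12 * 11 * 10 * 9 * 8 * 7 * 6 * 5 * fac(4)
= 13 * 12 * 11 * 10 * 9 * 8 * 7 * 6 * 5 * 4 * fac(3)
= 13 * 12 * 11 * 10 * 9 * 8 * 7 * 6 * 5 * 4 * 3 * fac(2)
= 13 * 12 * 11 * 10 * 9 * 8 * 7 * 6 * 5 * 4 * 3 * 2 * fac(1)
= 13 * 12 * 11 * 10 * 9 * 8 * 7 * 6 * 5 * 4 * 3 * 2 * 1
= 6227020800


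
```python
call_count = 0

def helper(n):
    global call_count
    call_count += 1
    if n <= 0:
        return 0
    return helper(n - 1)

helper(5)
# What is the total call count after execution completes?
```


helper(5) calls helper(4) calls ... calls helper(0)
Total calls: 5 + 1 (for base case) = 6


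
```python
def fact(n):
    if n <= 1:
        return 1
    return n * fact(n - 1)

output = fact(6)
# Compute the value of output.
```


fact(6)
= 6 * fact(5)
= 6 * 5 * fact(4)
= 6 * 5 * 4 * fact(3)
= 6 * 5 * 4 * 3 * fact(2)
= 6 * 5 * 4 * 3 * 2 * fact(1)
= 6 * 5 * 4 * 3 * 2 * 1
= 720


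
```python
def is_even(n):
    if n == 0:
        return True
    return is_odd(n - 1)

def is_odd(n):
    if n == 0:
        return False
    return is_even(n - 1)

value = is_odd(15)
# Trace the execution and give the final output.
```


is_odd(15)
= is_even(14)
= is_odd(13)
= is_even(12)
= is_odd(11)
= is_even(10)
= is_odd(9)
= is_even(8)
= is_odd(7)
= is_even(6)
= is_odd(5)
= is_even(4)
= is_odd(3)
= is_even(2)
= is_odd(1)
= is_even(0)
n == 0: return True
= True


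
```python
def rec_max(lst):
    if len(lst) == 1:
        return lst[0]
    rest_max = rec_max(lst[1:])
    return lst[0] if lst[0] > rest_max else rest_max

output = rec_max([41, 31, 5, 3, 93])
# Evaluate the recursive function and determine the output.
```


rec_max([41, 31, 5, 3, 93])
= compare 41 with rec_max([31, 5, 3, 93])
= compare 31 with rec_max([5, 3, 93])
= compare 5 with rec_max([3, 93])
= compare 3 with rec_max([93])
Base: rec_max([93]) = 93
compare 3 with 93: max = 93
compare 5 with 93: max = 93
compare 31 with 93: max = 93
compare 41 with 93: max = 93
= 93


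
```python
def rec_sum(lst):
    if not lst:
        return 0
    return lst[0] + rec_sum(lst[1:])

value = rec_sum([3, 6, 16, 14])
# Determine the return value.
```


rec_sum([3, 6, 16, 14])
= 3 + rec_sum([6, 16, 14])
= 3 + 6 + rec_sum([16, 14])
= 3 + 6 + 16 + rec_sum([14])
= 3 + 6 + 16 + 14 + rec_sum([])
= 3 + 6 + 16 + 14 + 0
= 39


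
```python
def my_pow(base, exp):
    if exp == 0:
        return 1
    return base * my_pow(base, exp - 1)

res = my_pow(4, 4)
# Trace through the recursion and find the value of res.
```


my_pow(4, 4)
= 4 * my_pow(4, 3)
= 4 * 4 * my_pow(4, 2)
= 4 * 4 * 4 * my_pow(4, 1)
= 4 * 4 * 4 * 4 * my_pow(4, 0)
= 4 * 4 * 4 * 4 * 1
= 256


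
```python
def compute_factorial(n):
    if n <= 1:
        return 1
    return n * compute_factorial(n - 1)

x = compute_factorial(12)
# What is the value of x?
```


compute_factorial(12)
= 12 * compute_factorial(11)
= 12 * 11 * compute_factorial(10)
= 12 * 11 * 10 * compute_factorial(9)
= 12 * 11 * 10 * 9 * compute_factorial(8)
= 12 * 11 * 10 * 9 * 8 * compute_factorial(7)
= 12 * 11 * 10 * 9 * 8 * 7 * compute_factorial(6)
= 12 * 11 * 10 * 9 * 8 * 7 * 6 * compute_factorial(5)
= 12 * 11 * 10 * 9 * 8 * 7 * 6 * 5 * compute_factorial(4)
= 12 * 11 * 10 * 9 * 8 * 7 * 6 * 5 * 4 * compute_factorial(3)
= 12 * 11 * 10 * 9 * 8 * 7 * 6 * 5 * 4 * 3 * compute_factorial(2)
= 12 * 11 * 10 * 9 * 8 * 7 * 6 * 5 * 4 * 3 * 2 * compute_factorial(1)
= 12 * 11 * 10 * 9 * 8 * 7 * 6 * 5 * 4 * 3 * 2 * 1
= 479001600


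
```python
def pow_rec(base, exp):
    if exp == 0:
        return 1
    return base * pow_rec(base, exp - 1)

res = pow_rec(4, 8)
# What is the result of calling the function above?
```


pow_rec(4, 8)
= 4 * pow_rec(4, 7)
= 4 * 4 * pow_rec(4, 6)
= 4 * 4 * 4 * pow_rec(4, 5)
= 4 * 4 * 4 * 4 * pow_rec(4, 4)
= 4 * 4 * 4 * 4 * 4 * pow_rec(4, 3)
= 4 * 4 * 4 * 4 * 4 * 4 * pow_rec(4, 2)
= 4 * 4 * 4 * 4 * 4 * 4 * 4 * pow_rec(4, 1)
= 4 * 4 * 4 * 4 * 4 * 4 * 4 * 4 * pow_rec(4, 0)
= 4 * 4 * 4 * 4 * 4 * 4 * 4 * 4 * 1
= 65536


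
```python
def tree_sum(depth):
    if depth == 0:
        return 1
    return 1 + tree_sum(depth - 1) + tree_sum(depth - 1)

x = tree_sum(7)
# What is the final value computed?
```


tree_sum(7)
= 1 + tree_sum(6) + tree_sum(6)
= 1 + 2 * tree_sum(6)
tree_sum(k) = 2^(k+1) - 1
tree_sum(0) = 1
tree_sum(1) = 3
tree_sum(2) = 7
tree_sum(3) = 15
tree_sum(4) = 31
tree_sum(7) = 2^8 - 1 = 255


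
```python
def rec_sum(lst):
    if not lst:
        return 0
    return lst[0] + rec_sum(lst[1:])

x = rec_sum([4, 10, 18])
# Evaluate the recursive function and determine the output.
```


rec_sum([4, 10, 18])
= 4 + rec_sum([10, 18])
= 4 + 10 + rec_sum([18])
= 4 + 10 + 18 + rec_sum([])
= 4 + 10 + 18 + 0
= 32


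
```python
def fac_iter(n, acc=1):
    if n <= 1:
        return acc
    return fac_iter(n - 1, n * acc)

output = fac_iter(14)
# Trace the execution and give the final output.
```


fac_iter(14, 1)
= fac_iter(13, 14 * 1) = fac_iter(13, 14)
= fac_iter(12, 13 * 14) = fac_iter(12, 182)
= fac_iter(11, 12 * 182) = fac_iter(11, 2184)
= fac_iter(10, 11 * 2184) = fac_iter(10, 24024)
= fac_iter(9, 10 * 24024) = fac_iter(9, 240240)
= fac_iter(8, 9 * 240240) = fac_iter(8, 2162160)
= fac_iter(7, 8 * 2162160) = fac_iter(7, 17297280)
= fac_iter(6, 7 * 17297280) = fac_iter(6, 121080960)
= fac_iter(5, 6 * 121080960) = fac_iter(5, 726485760)
= fac_iter(4, 5 * 726485760) = fac_iter(4, 3632428800)
= fac_iter(3, 4 * 3632428800) = fac_iter(3, 14529715200)
= fac_iter(2, 3 * 14529715200) = fac_iter(2, 43589145600)
= fac_iter(1, 2 * 43589145600) = fac_iter(1, 87178291200)
n <= 1, return acc = 87178291200


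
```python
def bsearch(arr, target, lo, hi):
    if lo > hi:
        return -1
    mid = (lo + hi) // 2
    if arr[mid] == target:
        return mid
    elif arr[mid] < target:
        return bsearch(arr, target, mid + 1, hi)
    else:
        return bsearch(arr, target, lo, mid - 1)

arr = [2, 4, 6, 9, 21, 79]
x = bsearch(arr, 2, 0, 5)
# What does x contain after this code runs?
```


bsearch(arr, 2, 0, 5)
lo=0, hi=5, mid=2, arr[mid]=6
6 > 2, search left half
lo=0, hi=1, mid=0, arr[mid]=2
arr[0] == 2, found at index 0
= 0


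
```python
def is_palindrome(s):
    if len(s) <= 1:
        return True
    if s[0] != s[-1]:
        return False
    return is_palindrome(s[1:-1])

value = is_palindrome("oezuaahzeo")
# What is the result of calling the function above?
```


is_palindrome("oezuaahzeo")
"oezuaahzeo": s[0]='o' == s[-1]='o' -> is_palindrome("ezuaahze")
"ezuaahze": s[0]='e' == s[-1]='e' -> is_palindrome("zuaahz")
"zuaahz": s[0]='z' == s[-1]='z' -> is_palindrome("uaah")
"uaah": s[0]='u' != s[-1]='h' -> False
= False


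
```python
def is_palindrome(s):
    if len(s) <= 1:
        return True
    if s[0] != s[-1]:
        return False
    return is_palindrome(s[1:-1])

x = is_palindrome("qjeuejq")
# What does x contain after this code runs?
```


is_palindrome("qjeuejq")
"qjeuejq": s[0]='q' == s[-1]='q' -> is_palindrome("jeuej")
"jeuej": s[0]='j' == s[-1]='j' -> is_palindrome("eue")
"eue": s[0]='e' == s[-1]='e' -> is_palindrome("u")
"u": len <= 1 -> True
= True
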